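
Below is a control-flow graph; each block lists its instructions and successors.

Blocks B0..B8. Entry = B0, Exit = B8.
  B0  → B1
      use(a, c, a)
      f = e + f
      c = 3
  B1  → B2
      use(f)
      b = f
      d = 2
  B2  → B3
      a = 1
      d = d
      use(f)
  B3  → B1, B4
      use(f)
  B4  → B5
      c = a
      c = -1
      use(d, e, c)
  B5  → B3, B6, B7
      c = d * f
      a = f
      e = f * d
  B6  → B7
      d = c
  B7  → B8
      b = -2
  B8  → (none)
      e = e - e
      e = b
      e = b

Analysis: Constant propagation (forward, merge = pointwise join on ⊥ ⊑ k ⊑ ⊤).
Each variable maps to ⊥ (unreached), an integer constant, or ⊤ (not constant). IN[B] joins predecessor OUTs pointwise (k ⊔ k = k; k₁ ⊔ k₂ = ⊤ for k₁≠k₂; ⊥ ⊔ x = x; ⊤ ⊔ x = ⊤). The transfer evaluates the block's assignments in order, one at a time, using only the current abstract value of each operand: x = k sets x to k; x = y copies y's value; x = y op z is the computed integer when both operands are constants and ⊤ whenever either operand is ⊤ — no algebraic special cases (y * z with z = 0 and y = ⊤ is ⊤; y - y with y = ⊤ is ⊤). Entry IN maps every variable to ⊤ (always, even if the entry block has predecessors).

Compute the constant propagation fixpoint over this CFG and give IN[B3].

Answer: {a: ⊤, b: ⊤, c: ⊤, d: 2, e: ⊤, f: ⊤}

Derivation:
Fixpoint table:
  B0:  IN=(all ⊤)  OUT={c:3; rest ⊤}
  B1:  IN=(all ⊤)  OUT={d:2; rest ⊤}
  B2:  IN={d:2; rest ⊤}  OUT={a:1, d:2; rest ⊤}
  B3:  IN={d:2; rest ⊤}  OUT={d:2; rest ⊤}
  B4:  IN={d:2; rest ⊤}  OUT={c:-1, d:2; rest ⊤}
  B5:  IN={c:-1, d:2; rest ⊤}  OUT={d:2; rest ⊤}
  B6:  IN={d:2; rest ⊤}  OUT=(all ⊤)
  B7:  IN=(all ⊤)  OUT={b:-2; rest ⊤}
  B8:  IN={b:-2; rest ⊤}  OUT={b:-2, e:-2; rest ⊤}

Merge at B3: IN[B3] = OUT[B2] ⊔ OUT[B5] = {a: ⊤, b: ⊤, c: ⊤, d: 2, e: ⊤, f: ⊤}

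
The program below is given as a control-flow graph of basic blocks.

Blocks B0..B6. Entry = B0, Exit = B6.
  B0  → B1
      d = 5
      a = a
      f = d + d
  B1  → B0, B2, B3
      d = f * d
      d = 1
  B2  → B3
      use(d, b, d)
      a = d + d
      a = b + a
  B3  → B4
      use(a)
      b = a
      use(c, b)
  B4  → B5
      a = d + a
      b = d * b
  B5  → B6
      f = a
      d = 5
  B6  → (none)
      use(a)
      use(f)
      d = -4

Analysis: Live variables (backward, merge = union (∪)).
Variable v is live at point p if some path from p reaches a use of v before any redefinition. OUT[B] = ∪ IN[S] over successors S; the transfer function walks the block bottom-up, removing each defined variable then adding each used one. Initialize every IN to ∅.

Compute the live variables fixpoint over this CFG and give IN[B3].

Answer: {a, c, d}

Trace:
Per-block solution:
  B0:   IN={a, b, c}   OUT={a, b, c, d, f}
  B1:   IN={a, b, c, d, f}   OUT={a, b, c, d}
  B2:   IN={b, c, d}   OUT={a, c, d}
  B3:   IN={a, c, d}   OUT={a, b, d}
  B4:   IN={a, b, d}   OUT={a}
  B5:   IN={a}   OUT={a, f}
  B6:   IN={a, f}   OUT={}

Merge at B3: OUT[B3] = IN[B4] = {a, b, d}
Applying B3's transfer function to that OUT value gives IN[B3] (row B3 above).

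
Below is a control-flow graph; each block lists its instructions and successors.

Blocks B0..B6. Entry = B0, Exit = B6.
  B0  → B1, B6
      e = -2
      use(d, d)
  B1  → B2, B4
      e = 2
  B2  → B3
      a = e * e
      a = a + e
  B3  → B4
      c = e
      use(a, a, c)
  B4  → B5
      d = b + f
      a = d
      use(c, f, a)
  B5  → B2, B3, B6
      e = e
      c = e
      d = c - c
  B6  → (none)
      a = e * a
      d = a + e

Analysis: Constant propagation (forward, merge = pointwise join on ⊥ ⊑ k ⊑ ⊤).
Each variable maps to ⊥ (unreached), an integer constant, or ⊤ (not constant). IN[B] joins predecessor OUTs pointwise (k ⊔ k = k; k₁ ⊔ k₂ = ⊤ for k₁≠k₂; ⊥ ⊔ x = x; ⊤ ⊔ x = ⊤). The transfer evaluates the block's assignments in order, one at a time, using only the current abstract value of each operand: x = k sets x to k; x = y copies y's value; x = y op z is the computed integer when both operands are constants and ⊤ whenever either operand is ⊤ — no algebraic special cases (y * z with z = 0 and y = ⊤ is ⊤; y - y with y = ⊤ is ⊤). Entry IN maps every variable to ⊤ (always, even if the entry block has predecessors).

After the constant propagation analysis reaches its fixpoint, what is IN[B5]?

Converged values:
  B0:   IN=(all ⊤)   OUT={e:-2; rest ⊤}
  B1:   IN={e:-2; rest ⊤}   OUT={e:2; rest ⊤}
  B2:   IN={e:2; rest ⊤}   OUT={a:6, e:2; rest ⊤}
  B3:   IN={e:2; rest ⊤}   OUT={c:2, e:2; rest ⊤}
  B4:   IN={e:2; rest ⊤}   OUT={e:2; rest ⊤}
  B5:   IN={e:2; rest ⊤}   OUT={c:2, d:0, e:2; rest ⊤}
  B6:   IN=(all ⊤)   OUT=(all ⊤)

Merge at B5: IN[B5] = OUT[B4] = {a: ⊤, b: ⊤, c: ⊤, d: ⊤, e: 2, f: ⊤}

Answer: {a: ⊤, b: ⊤, c: ⊤, d: ⊤, e: 2, f: ⊤}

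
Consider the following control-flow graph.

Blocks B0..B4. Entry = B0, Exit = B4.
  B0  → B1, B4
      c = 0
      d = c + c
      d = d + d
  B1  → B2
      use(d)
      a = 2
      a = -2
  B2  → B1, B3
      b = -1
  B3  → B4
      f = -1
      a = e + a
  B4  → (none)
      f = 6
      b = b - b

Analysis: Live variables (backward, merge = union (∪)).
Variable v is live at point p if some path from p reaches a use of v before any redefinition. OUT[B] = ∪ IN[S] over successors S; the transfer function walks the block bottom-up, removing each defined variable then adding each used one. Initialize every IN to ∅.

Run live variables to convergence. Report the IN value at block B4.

Answer: {b}

Working:
Fixpoint table:
  B0:  IN={b, e}  OUT={b, d, e}
  B1:  IN={d, e}  OUT={a, d, e}
  B2:  IN={a, d, e}  OUT={a, b, d, e}
  B3:  IN={a, b, e}  OUT={b}
  B4:  IN={b}  OUT={}

B4 is the boundary node: OUT[B4] = {}
Applying B4's transfer function to that OUT value gives IN[B4] (row B4 above).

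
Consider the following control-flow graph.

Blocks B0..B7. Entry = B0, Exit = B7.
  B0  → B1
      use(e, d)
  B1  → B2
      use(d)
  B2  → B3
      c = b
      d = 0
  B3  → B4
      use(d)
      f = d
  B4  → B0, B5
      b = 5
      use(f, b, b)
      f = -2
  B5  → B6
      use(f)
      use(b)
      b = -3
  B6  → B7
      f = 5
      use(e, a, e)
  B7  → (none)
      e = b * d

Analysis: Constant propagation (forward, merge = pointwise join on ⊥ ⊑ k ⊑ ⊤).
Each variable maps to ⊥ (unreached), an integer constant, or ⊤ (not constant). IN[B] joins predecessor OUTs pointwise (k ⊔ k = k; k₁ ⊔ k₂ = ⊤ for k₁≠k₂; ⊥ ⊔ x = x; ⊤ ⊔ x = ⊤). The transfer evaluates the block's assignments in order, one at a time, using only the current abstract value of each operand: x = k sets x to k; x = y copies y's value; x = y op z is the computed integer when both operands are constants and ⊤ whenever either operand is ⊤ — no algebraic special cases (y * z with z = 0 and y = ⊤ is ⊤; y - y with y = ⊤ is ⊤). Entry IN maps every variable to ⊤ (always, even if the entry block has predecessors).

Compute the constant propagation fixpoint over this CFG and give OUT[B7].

Answer: {a: ⊤, b: -3, c: ⊤, d: 0, e: 0, f: 5}

Working:
Fixpoint table:
  B0:  IN=(all ⊤)  OUT=(all ⊤)
  B1:  IN=(all ⊤)  OUT=(all ⊤)
  B2:  IN=(all ⊤)  OUT={d:0; rest ⊤}
  B3:  IN={d:0; rest ⊤}  OUT={d:0, f:0; rest ⊤}
  B4:  IN={d:0, f:0; rest ⊤}  OUT={b:5, d:0, f:-2; rest ⊤}
  B5:  IN={b:5, d:0, f:-2; rest ⊤}  OUT={b:-3, d:0, f:-2; rest ⊤}
  B6:  IN={b:-3, d:0, f:-2; rest ⊤}  OUT={b:-3, d:0, f:5; rest ⊤}
  B7:  IN={b:-3, d:0, f:5; rest ⊤}  OUT={b:-3, d:0, e:0, f:5; rest ⊤}

Merge at B7: IN[B7] = OUT[B6] = {a: ⊤, b: -3, c: ⊤, d: 0, e: ⊤, f: 5}
Applying B7's transfer function to that IN value gives OUT[B7] (row B7 above).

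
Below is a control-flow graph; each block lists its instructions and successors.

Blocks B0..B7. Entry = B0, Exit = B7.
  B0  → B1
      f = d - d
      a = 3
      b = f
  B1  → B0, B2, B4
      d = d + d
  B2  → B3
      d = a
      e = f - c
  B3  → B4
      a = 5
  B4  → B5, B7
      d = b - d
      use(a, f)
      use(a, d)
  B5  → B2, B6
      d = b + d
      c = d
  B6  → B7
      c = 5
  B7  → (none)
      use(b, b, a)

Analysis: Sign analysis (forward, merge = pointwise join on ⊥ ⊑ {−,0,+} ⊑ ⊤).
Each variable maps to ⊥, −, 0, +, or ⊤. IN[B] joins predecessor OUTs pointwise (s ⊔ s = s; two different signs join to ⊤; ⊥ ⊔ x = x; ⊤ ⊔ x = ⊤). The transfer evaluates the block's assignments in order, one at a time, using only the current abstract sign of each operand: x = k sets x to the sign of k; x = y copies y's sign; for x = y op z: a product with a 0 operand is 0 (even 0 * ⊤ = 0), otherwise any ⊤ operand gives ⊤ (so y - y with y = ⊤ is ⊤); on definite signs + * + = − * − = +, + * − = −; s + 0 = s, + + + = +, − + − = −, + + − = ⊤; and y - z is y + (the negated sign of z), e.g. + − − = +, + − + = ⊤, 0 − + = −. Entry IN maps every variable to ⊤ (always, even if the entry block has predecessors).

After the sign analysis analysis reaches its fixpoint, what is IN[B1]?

Answer: {a: +, b: ⊤, c: ⊤, d: ⊤, e: ⊤, f: ⊤}

Trace:
Per-block solution:
  B0:  IN=(all ⊤)  OUT={a:+; rest ⊤}
  B1:  IN={a:+; rest ⊤}  OUT={a:+; rest ⊤}
  B2:  IN={a:+; rest ⊤}  OUT={a:+, d:+; rest ⊤}
  B3:  IN={a:+, d:+; rest ⊤}  OUT={a:+, d:+; rest ⊤}
  B4:  IN={a:+; rest ⊤}  OUT={a:+; rest ⊤}
  B5:  IN={a:+; rest ⊤}  OUT={a:+; rest ⊤}
  B6:  IN={a:+; rest ⊤}  OUT={a:+, c:+; rest ⊤}
  B7:  IN={a:+; rest ⊤}  OUT={a:+; rest ⊤}

Merge at B1: IN[B1] = OUT[B0] = {a: +, b: ⊤, c: ⊤, d: ⊤, e: ⊤, f: ⊤}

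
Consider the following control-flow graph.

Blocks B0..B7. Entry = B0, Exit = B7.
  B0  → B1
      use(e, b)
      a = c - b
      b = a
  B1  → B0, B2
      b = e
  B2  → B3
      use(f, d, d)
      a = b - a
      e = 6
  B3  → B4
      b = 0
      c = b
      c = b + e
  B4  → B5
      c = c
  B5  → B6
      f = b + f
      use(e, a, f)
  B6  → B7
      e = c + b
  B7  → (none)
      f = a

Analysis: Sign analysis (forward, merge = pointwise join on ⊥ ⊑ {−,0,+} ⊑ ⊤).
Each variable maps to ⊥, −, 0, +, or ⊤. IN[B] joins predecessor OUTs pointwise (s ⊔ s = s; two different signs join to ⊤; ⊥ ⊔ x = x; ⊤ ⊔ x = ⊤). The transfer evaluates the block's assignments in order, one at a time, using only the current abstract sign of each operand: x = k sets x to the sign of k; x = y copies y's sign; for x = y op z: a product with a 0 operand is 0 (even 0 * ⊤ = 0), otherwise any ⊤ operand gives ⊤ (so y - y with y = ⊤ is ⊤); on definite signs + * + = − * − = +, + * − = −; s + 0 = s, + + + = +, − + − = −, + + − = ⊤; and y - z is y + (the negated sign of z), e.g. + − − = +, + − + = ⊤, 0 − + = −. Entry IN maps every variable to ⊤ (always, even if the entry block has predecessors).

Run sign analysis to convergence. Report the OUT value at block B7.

Answer: {a: ⊤, b: 0, c: +, d: ⊤, e: +, f: ⊤}

Trace:
Per-block solution:
  B0: | IN=(all ⊤) | OUT=(all ⊤)
  B1: | IN=(all ⊤) | OUT=(all ⊤)
  B2: | IN=(all ⊤) | OUT={e:+; rest ⊤}
  B3: | IN={e:+; rest ⊤} | OUT={b:0, c:+, e:+; rest ⊤}
  B4: | IN={b:0, c:+, e:+; rest ⊤} | OUT={b:0, c:+, e:+; rest ⊤}
  B5: | IN={b:0, c:+, e:+; rest ⊤} | OUT={b:0, c:+, e:+; rest ⊤}
  B6: | IN={b:0, c:+, e:+; rest ⊤} | OUT={b:0, c:+, e:+; rest ⊤}
  B7: | IN={b:0, c:+, e:+; rest ⊤} | OUT={b:0, c:+, e:+; rest ⊤}

Merge at B7: IN[B7] = OUT[B6] = {a: ⊤, b: 0, c: +, d: ⊤, e: +, f: ⊤}
Applying B7's transfer function to that IN value gives OUT[B7] (row B7 above).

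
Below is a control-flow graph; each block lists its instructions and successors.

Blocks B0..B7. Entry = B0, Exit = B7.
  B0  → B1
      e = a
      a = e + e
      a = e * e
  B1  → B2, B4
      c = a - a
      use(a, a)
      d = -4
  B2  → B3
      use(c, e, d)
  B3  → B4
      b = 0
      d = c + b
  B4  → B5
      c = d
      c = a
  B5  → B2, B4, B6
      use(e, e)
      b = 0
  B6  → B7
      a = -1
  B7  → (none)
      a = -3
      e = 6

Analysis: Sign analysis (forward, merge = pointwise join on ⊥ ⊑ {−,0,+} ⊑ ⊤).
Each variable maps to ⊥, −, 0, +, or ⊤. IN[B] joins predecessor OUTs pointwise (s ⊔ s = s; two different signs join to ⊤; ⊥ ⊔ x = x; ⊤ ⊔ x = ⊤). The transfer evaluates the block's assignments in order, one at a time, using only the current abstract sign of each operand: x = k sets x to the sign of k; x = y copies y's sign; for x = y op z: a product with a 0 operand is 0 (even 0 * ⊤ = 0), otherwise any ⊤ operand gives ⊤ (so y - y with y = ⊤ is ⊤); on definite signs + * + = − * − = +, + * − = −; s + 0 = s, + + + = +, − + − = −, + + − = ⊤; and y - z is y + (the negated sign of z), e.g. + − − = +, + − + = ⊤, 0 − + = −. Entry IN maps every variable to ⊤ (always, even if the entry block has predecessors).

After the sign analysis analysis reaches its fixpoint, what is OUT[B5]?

Fixpoint table:
  B0:   IN=(all ⊤)   OUT=(all ⊤)
  B1:   IN=(all ⊤)   OUT={d:-; rest ⊤}
  B2:   IN=(all ⊤)   OUT=(all ⊤)
  B3:   IN=(all ⊤)   OUT={b:0; rest ⊤}
  B4:   IN=(all ⊤)   OUT=(all ⊤)
  B5:   IN=(all ⊤)   OUT={b:0; rest ⊤}
  B6:   IN={b:0; rest ⊤}   OUT={a:-, b:0; rest ⊤}
  B7:   IN={a:-, b:0; rest ⊤}   OUT={a:-, b:0, e:+; rest ⊤}

Merge at B5: IN[B5] = OUT[B4] = {a: ⊤, b: ⊤, c: ⊤, d: ⊤, e: ⊤, f: ⊤}
Applying B5's transfer function to that IN value gives OUT[B5] (row B5 above).

Answer: {a: ⊤, b: 0, c: ⊤, d: ⊤, e: ⊤, f: ⊤}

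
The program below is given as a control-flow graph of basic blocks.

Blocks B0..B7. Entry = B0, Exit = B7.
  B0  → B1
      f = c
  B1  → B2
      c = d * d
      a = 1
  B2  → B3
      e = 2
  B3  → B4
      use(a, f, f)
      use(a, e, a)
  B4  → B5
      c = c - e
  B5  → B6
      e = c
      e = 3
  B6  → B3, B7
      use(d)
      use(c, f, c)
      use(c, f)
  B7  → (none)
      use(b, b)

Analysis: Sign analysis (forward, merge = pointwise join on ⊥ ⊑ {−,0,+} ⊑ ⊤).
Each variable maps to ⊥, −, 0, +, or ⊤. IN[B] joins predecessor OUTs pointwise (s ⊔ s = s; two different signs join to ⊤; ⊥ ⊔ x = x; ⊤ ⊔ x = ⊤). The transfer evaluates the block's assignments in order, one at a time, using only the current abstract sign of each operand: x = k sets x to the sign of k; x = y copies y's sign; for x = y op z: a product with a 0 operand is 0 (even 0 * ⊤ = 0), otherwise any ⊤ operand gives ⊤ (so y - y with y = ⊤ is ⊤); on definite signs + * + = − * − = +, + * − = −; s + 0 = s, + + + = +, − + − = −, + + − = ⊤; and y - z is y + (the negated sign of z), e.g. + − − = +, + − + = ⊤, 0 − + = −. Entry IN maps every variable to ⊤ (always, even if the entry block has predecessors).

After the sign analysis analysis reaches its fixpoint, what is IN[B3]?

Answer: {a: +, b: ⊤, c: ⊤, d: ⊤, e: +, f: ⊤}

Working:
Fixpoint table:
  B0: | IN=(all ⊤) | OUT=(all ⊤)
  B1: | IN=(all ⊤) | OUT={a:+; rest ⊤}
  B2: | IN={a:+; rest ⊤} | OUT={a:+, e:+; rest ⊤}
  B3: | IN={a:+, e:+; rest ⊤} | OUT={a:+, e:+; rest ⊤}
  B4: | IN={a:+, e:+; rest ⊤} | OUT={a:+, e:+; rest ⊤}
  B5: | IN={a:+, e:+; rest ⊤} | OUT={a:+, e:+; rest ⊤}
  B6: | IN={a:+, e:+; rest ⊤} | OUT={a:+, e:+; rest ⊤}
  B7: | IN={a:+, e:+; rest ⊤} | OUT={a:+, e:+; rest ⊤}

Merge at B3: IN[B3] = OUT[B2] ⊔ OUT[B6] = {a: +, b: ⊤, c: ⊤, d: ⊤, e: +, f: ⊤}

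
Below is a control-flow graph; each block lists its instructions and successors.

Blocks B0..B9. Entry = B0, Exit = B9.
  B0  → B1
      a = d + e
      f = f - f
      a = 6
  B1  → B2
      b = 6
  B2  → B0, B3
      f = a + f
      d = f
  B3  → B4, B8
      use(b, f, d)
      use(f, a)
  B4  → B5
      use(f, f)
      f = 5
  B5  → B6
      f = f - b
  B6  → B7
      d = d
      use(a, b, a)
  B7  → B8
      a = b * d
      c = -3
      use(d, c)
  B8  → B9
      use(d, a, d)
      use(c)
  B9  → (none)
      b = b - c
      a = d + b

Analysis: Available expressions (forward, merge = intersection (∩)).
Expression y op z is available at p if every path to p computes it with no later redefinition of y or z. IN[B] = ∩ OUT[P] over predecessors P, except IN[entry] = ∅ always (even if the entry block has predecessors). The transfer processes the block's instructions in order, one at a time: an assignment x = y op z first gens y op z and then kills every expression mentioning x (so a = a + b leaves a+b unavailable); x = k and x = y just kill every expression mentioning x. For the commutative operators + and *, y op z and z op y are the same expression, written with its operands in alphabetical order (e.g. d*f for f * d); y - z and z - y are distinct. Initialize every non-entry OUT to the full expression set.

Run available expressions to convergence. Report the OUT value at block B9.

Answer: {b+d}

Derivation:
Per-block solution:
  B0:  IN={}  OUT={d+e}
  B1:  IN={d+e}  OUT={d+e}
  B2:  IN={d+e}  OUT={}
  B3:  IN={}  OUT={}
  B4:  IN={}  OUT={}
  B5:  IN={}  OUT={}
  B6:  IN={}  OUT={}
  B7:  IN={}  OUT={b*d}
  B8:  IN={}  OUT={}
  B9:  IN={}  OUT={b+d}

Merge at B9: IN[B9] = OUT[B8] = {}
Applying B9's transfer function to that IN value gives OUT[B9] (row B9 above).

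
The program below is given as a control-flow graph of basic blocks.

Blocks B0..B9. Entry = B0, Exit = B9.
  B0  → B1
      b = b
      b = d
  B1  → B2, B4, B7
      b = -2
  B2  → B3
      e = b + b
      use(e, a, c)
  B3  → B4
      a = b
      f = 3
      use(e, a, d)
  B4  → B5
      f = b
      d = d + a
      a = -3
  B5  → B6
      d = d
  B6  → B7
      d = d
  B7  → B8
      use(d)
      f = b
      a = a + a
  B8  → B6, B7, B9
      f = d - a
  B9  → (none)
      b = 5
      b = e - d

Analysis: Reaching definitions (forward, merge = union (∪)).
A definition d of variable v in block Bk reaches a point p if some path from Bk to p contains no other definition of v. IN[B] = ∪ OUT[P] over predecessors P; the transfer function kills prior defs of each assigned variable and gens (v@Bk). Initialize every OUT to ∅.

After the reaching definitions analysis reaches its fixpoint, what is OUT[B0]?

Per-block solution:
  B0:   IN={}   OUT={b@B0}
  B1:   IN={b@B0}   OUT={b@B1}
  B2:   IN={b@B1}   OUT={b@B1, e@B2}
  B3:   IN={b@B1, e@B2}   OUT={a@B3, b@B1, e@B2, f@B3}
  B4:   IN={a@B3, b@B1, e@B2, f@B3}   OUT={a@B4, b@B1, d@B4, e@B2, f@B4}
  B5:   IN={a@B4, b@B1, d@B4, e@B2, f@B4}   OUT={a@B4, b@B1, d@B5, e@B2, f@B4}
  B6:   IN={a@B4, a@B7, b@B1, d@B5, d@B6, e@B2, f@B4, f@B8}   OUT={a@B4, a@B7, b@B1, d@B6, e@B2, f@B4, f@B8}
  B7:   IN={a@B4, a@B7, b@B1, d@B6, e@B2, f@B4, f@B8}   OUT={a@B7, b@B1, d@B6, e@B2, f@B7}
  B8:   IN={a@B7, b@B1, d@B6, e@B2, f@B7}   OUT={a@B7, b@B1, d@B6, e@B2, f@B8}
  B9:   IN={a@B7, b@B1, d@B6, e@B2, f@B8}   OUT={a@B7, b@B9, d@B6, e@B2, f@B8}

B0 is the boundary node: IN[B0] = {}
Applying B0's transfer function to that IN value gives OUT[B0] (row B0 above).

Answer: {b@B0}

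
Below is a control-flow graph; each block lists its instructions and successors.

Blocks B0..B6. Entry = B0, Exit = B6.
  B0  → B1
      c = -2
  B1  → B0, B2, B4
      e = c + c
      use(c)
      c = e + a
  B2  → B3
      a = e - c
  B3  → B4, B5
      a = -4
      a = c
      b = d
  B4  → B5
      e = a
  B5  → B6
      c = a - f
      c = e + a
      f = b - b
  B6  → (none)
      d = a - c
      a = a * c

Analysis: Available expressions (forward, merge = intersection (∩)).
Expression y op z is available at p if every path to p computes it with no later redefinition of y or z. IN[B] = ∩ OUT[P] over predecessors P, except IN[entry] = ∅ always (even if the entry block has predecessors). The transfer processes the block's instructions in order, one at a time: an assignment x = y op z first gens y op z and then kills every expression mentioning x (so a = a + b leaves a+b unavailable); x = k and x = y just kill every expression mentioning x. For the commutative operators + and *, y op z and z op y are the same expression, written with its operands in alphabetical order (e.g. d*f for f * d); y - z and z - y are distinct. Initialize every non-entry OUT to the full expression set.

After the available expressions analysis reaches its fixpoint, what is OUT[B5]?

Answer: {a+e, b-b}

Working:
Converged values:
  B0:  IN={}  OUT={}
  B1:  IN={}  OUT={a+e}
  B2:  IN={a+e}  OUT={e-c}
  B3:  IN={e-c}  OUT={e-c}
  B4:  IN={}  OUT={}
  B5:  IN={}  OUT={a+e, b-b}
  B6:  IN={a+e, b-b}  OUT={b-b}

Merge at B5: IN[B5] = OUT[B3] ∩ OUT[B4] = {}
Applying B5's transfer function to that IN value gives OUT[B5] (row B5 above).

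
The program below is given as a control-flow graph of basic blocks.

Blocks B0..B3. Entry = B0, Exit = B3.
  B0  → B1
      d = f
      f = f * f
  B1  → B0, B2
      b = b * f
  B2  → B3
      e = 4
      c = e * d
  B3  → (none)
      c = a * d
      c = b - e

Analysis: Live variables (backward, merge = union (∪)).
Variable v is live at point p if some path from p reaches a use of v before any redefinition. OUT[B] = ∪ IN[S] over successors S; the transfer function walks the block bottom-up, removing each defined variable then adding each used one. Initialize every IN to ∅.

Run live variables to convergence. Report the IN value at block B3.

Fixpoint table:
  B0:  IN={a, b, f}  OUT={a, b, d, f}
  B1:  IN={a, b, d, f}  OUT={a, b, d, f}
  B2:  IN={a, b, d}  OUT={a, b, d, e}
  B3:  IN={a, b, d, e}  OUT={}

B3 is the boundary node: OUT[B3] = {}
Applying B3's transfer function to that OUT value gives IN[B3] (row B3 above).

Answer: {a, b, d, e}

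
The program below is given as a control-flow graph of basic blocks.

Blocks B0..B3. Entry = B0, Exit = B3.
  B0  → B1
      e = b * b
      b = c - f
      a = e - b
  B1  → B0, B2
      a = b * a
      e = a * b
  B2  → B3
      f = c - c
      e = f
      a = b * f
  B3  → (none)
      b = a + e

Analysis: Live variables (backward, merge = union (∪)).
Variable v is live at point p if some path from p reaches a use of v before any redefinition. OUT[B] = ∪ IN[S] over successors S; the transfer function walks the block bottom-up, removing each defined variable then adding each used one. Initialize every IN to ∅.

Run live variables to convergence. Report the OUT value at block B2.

Fixpoint table:
  B0:   IN={b, c, f}   OUT={a, b, c, f}
  B1:   IN={a, b, c, f}   OUT={b, c, f}
  B2:   IN={b, c}   OUT={a, e}
  B3:   IN={a, e}   OUT={}

Merge at B2: OUT[B2] = IN[B3] = {a, e}

Answer: {a, e}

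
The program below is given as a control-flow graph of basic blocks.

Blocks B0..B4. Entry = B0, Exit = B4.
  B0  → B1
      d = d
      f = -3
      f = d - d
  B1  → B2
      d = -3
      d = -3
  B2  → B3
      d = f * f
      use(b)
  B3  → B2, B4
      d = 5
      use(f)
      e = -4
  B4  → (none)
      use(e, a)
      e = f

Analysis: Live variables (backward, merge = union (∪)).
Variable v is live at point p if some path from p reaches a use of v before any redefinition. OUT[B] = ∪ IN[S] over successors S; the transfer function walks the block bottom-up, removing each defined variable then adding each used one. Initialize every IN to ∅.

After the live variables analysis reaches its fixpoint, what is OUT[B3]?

Answer: {a, b, e, f}

Derivation:
Per-block solution:
  B0:   IN={a, b, d}   OUT={a, b, f}
  B1:   IN={a, b, f}   OUT={a, b, f}
  B2:   IN={a, b, f}   OUT={a, b, f}
  B3:   IN={a, b, f}   OUT={a, b, e, f}
  B4:   IN={a, e, f}   OUT={}

Merge at B3: OUT[B3] = IN[B2] ⊔ IN[B4] = {a, b, e, f}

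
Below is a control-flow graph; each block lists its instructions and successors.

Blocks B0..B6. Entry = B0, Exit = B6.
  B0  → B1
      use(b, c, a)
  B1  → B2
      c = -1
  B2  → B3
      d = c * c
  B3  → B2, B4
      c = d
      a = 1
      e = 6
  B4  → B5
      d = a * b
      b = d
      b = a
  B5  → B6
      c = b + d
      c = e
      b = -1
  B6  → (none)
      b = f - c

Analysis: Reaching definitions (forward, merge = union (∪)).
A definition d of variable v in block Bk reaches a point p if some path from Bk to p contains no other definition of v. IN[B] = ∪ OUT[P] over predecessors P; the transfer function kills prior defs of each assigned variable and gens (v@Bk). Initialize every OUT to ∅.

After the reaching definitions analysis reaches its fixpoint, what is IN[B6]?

Answer: {a@B3, b@B5, c@B5, d@B4, e@B3}

Trace:
Converged values:
  B0: | IN={} | OUT={}
  B1: | IN={} | OUT={c@B1}
  B2: | IN={a@B3, c@B1, c@B3, d@B2, e@B3} | OUT={a@B3, c@B1, c@B3, d@B2, e@B3}
  B3: | IN={a@B3, c@B1, c@B3, d@B2, e@B3} | OUT={a@B3, c@B3, d@B2, e@B3}
  B4: | IN={a@B3, c@B3, d@B2, e@B3} | OUT={a@B3, b@B4, c@B3, d@B4, e@B3}
  B5: | IN={a@B3, b@B4, c@B3, d@B4, e@B3} | OUT={a@B3, b@B5, c@B5, d@B4, e@B3}
  B6: | IN={a@B3, b@B5, c@B5, d@B4, e@B3} | OUT={a@B3, b@B6, c@B5, d@B4, e@B3}

Merge at B6: IN[B6] = OUT[B5] = {a@B3, b@B5, c@B5, d@B4, e@B3}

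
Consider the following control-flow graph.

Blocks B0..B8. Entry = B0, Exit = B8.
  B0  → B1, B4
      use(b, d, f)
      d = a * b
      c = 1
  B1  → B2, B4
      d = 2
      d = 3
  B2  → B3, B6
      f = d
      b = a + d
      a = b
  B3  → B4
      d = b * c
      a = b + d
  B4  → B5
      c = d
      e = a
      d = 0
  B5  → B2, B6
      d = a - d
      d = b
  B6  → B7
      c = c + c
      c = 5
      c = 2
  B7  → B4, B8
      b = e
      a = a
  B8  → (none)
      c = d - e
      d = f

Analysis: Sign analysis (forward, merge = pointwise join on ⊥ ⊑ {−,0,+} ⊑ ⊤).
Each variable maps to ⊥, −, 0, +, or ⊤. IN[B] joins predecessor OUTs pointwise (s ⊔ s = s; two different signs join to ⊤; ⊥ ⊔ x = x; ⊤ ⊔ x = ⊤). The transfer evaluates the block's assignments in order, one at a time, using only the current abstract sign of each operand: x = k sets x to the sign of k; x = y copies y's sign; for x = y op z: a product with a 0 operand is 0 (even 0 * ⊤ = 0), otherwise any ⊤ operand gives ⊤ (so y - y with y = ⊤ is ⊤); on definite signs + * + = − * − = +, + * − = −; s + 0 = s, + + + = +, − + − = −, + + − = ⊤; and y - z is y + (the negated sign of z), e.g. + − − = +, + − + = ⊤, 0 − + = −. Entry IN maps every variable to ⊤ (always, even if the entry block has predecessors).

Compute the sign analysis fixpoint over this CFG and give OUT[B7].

Per-block solution:
  B0: | IN=(all ⊤) | OUT={c:+; rest ⊤}
  B1: | IN={c:+; rest ⊤} | OUT={c:+, d:+; rest ⊤}
  B2: | IN=(all ⊤) | OUT=(all ⊤)
  B3: | IN=(all ⊤) | OUT=(all ⊤)
  B4: | IN=(all ⊤) | OUT={d:0; rest ⊤}
  B5: | IN={d:0; rest ⊤} | OUT=(all ⊤)
  B6: | IN=(all ⊤) | OUT={c:+; rest ⊤}
  B7: | IN={c:+; rest ⊤} | OUT={c:+; rest ⊤}
  B8: | IN={c:+; rest ⊤} | OUT=(all ⊤)

Merge at B7: IN[B7] = OUT[B6] = {a: ⊤, b: ⊤, c: +, d: ⊤, e: ⊤, f: ⊤}
Applying B7's transfer function to that IN value gives OUT[B7] (row B7 above).

Answer: {a: ⊤, b: ⊤, c: +, d: ⊤, e: ⊤, f: ⊤}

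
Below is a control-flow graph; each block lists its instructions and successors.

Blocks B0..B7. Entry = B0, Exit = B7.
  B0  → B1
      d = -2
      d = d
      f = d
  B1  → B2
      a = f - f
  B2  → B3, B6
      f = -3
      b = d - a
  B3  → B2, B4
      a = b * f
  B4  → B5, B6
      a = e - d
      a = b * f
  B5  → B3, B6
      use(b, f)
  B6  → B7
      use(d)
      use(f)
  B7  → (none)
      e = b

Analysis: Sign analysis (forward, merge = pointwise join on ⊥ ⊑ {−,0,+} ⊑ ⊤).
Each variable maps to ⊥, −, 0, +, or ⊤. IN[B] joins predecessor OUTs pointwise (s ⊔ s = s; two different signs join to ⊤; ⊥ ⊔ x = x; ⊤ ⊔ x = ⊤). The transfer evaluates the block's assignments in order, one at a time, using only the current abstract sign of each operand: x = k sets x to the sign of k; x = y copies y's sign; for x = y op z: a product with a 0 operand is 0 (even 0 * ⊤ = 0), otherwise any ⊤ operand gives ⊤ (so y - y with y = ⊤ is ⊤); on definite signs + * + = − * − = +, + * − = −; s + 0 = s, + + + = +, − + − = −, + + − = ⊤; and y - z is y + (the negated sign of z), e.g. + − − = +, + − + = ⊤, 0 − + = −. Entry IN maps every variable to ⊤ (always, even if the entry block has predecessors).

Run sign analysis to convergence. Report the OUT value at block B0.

Answer: {a: ⊤, b: ⊤, c: ⊤, d: -, e: ⊤, f: -}

Working:
Per-block solution:
  B0: | IN=(all ⊤) | OUT={d:-, f:-; rest ⊤}
  B1: | IN={d:-, f:-; rest ⊤} | OUT={d:-, f:-; rest ⊤}
  B2: | IN={d:-, f:-; rest ⊤} | OUT={d:-, f:-; rest ⊤}
  B3: | IN={d:-, f:-; rest ⊤} | OUT={d:-, f:-; rest ⊤}
  B4: | IN={d:-, f:-; rest ⊤} | OUT={d:-, f:-; rest ⊤}
  B5: | IN={d:-, f:-; rest ⊤} | OUT={d:-, f:-; rest ⊤}
  B6: | IN={d:-, f:-; rest ⊤} | OUT={d:-, f:-; rest ⊤}
  B7: | IN={d:-, f:-; rest ⊤} | OUT={d:-, f:-; rest ⊤}

B0 is the boundary node: IN[B0] = {a: ⊤, b: ⊤, c: ⊤, d: ⊤, e: ⊤, f: ⊤}
Applying B0's transfer function to that IN value gives OUT[B0] (row B0 above).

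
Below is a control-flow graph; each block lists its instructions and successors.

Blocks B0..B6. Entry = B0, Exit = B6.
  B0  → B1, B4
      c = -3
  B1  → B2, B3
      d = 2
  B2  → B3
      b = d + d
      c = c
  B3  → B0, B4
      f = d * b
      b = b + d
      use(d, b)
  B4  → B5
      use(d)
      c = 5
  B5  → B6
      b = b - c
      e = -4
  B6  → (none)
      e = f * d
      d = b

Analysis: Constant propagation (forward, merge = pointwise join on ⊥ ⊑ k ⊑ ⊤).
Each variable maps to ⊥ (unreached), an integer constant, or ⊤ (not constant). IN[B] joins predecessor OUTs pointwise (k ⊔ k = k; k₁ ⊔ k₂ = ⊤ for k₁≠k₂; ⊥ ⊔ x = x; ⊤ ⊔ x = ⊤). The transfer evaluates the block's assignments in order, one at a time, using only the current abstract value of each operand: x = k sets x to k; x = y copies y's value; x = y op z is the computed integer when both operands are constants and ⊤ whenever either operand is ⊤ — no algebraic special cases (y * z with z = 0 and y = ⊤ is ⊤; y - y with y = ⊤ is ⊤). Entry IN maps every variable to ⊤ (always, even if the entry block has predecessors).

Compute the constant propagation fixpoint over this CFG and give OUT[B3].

Converged values:
  B0: | IN=(all ⊤) | OUT={c:-3; rest ⊤}
  B1: | IN={c:-3; rest ⊤} | OUT={c:-3, d:2; rest ⊤}
  B2: | IN={c:-3, d:2; rest ⊤} | OUT={b:4, c:-3, d:2; rest ⊤}
  B3: | IN={c:-3, d:2; rest ⊤} | OUT={c:-3, d:2; rest ⊤}
  B4: | IN={c:-3; rest ⊤} | OUT={c:5; rest ⊤}
  B5: | IN={c:5; rest ⊤} | OUT={c:5, e:-4; rest ⊤}
  B6: | IN={c:5, e:-4; rest ⊤} | OUT={c:5; rest ⊤}

Merge at B3: IN[B3] = OUT[B1] ⊔ OUT[B2] = {a: ⊤, b: ⊤, c: -3, d: 2, e: ⊤, f: ⊤}
Applying B3's transfer function to that IN value gives OUT[B3] (row B3 above).

Answer: {a: ⊤, b: ⊤, c: -3, d: 2, e: ⊤, f: ⊤}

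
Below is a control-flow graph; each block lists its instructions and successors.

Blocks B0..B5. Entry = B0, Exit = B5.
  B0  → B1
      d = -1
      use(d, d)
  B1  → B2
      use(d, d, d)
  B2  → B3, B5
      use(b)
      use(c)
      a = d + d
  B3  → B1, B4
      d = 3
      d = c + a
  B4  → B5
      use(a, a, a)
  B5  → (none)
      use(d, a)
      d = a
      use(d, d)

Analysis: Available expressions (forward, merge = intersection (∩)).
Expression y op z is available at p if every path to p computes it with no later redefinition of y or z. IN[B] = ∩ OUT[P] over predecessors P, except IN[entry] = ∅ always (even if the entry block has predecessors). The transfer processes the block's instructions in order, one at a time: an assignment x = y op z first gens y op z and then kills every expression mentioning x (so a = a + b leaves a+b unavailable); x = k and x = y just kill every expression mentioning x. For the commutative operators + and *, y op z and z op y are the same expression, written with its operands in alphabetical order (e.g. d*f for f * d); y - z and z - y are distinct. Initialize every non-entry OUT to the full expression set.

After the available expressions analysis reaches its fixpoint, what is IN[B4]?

Converged values:
  B0:  IN={}  OUT={}
  B1:  IN={}  OUT={}
  B2:  IN={}  OUT={d+d}
  B3:  IN={d+d}  OUT={a+c}
  B4:  IN={a+c}  OUT={a+c}
  B5:  IN={}  OUT={}

Merge at B4: IN[B4] = OUT[B3] = {a+c}

Answer: {a+c}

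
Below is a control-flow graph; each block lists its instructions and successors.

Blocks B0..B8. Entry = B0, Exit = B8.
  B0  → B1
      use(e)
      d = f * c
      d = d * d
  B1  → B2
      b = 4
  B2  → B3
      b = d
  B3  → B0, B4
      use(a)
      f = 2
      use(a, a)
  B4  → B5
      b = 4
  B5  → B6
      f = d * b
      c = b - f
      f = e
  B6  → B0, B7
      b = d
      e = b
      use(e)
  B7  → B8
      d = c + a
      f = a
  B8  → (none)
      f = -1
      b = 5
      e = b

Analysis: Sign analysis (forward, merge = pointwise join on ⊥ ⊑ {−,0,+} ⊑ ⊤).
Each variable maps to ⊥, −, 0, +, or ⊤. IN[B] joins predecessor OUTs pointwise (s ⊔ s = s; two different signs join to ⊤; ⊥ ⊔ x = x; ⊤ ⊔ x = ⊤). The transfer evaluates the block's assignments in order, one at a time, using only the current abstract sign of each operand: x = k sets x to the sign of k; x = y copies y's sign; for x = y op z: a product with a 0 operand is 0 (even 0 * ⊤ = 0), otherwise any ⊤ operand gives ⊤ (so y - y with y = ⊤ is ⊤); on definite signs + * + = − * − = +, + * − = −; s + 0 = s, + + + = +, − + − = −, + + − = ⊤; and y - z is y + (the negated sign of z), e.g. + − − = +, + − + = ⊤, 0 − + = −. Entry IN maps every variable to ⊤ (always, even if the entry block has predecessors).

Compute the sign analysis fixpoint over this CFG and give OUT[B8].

Per-block solution:
  B0: | IN=(all ⊤) | OUT=(all ⊤)
  B1: | IN=(all ⊤) | OUT={b:+; rest ⊤}
  B2: | IN={b:+; rest ⊤} | OUT=(all ⊤)
  B3: | IN=(all ⊤) | OUT={f:+; rest ⊤}
  B4: | IN={f:+; rest ⊤} | OUT={b:+, f:+; rest ⊤}
  B5: | IN={b:+, f:+; rest ⊤} | OUT={b:+; rest ⊤}
  B6: | IN={b:+; rest ⊤} | OUT=(all ⊤)
  B7: | IN=(all ⊤) | OUT=(all ⊤)
  B8: | IN=(all ⊤) | OUT={b:+, e:+, f:-; rest ⊤}

Merge at B8: IN[B8] = OUT[B7] = {a: ⊤, b: ⊤, c: ⊤, d: ⊤, e: ⊤, f: ⊤}
Applying B8's transfer function to that IN value gives OUT[B8] (row B8 above).

Answer: {a: ⊤, b: +, c: ⊤, d: ⊤, e: +, f: -}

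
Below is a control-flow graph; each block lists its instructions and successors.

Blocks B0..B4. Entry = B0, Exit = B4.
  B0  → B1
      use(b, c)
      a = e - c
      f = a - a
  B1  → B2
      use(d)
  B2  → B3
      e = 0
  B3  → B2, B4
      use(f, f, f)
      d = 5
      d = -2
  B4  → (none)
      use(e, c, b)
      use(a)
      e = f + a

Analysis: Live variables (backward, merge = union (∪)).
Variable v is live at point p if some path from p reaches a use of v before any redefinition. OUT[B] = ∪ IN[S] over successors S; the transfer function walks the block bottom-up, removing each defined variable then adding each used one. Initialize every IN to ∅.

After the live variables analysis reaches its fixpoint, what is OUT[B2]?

Answer: {a, b, c, e, f}

Derivation:
Fixpoint table:
  B0:   IN={b, c, d, e}   OUT={a, b, c, d, f}
  B1:   IN={a, b, c, d, f}   OUT={a, b, c, f}
  B2:   IN={a, b, c, f}   OUT={a, b, c, e, f}
  B3:   IN={a, b, c, e, f}   OUT={a, b, c, e, f}
  B4:   IN={a, b, c, e, f}   OUT={}

Merge at B2: OUT[B2] = IN[B3] = {a, b, c, e, f}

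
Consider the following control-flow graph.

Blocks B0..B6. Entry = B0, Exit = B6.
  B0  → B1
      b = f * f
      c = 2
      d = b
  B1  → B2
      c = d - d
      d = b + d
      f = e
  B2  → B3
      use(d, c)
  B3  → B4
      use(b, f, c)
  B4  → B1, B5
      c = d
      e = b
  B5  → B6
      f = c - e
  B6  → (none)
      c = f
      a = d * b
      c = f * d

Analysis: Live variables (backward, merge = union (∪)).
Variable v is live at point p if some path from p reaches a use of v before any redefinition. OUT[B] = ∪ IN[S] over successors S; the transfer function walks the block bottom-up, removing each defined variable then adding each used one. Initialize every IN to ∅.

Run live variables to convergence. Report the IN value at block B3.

Fixpoint table:
  B0:  IN={e, f}  OUT={b, d, e}
  B1:  IN={b, d, e}  OUT={b, c, d, f}
  B2:  IN={b, c, d, f}  OUT={b, c, d, f}
  B3:  IN={b, c, d, f}  OUT={b, d}
  B4:  IN={b, d}  OUT={b, c, d, e}
  B5:  IN={b, c, d, e}  OUT={b, d, f}
  B6:  IN={b, d, f}  OUT={}

Merge at B3: OUT[B3] = IN[B4] = {b, d}
Applying B3's transfer function to that OUT value gives IN[B3] (row B3 above).

Answer: {b, c, d, f}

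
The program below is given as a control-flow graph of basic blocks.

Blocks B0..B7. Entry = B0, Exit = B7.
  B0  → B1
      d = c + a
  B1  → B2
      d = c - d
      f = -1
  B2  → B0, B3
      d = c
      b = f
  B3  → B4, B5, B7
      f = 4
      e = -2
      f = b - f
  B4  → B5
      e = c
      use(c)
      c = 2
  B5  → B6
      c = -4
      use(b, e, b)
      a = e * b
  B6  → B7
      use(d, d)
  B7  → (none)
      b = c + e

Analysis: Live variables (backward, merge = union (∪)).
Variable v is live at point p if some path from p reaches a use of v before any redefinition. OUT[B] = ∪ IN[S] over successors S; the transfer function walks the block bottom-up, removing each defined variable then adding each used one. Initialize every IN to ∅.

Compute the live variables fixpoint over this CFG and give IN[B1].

Answer: {a, c, d}

Working:
Per-block solution:
  B0: | IN={a, c} | OUT={a, c, d}
  B1: | IN={a, c, d} | OUT={a, c, f}
  B2: | IN={a, c, f} | OUT={a, b, c, d}
  B3: | IN={b, c, d} | OUT={b, c, d, e}
  B4: | IN={b, c, d} | OUT={b, d, e}
  B5: | IN={b, d, e} | OUT={c, d, e}
  B6: | IN={c, d, e} | OUT={c, e}
  B7: | IN={c, e} | OUT={}

Merge at B1: OUT[B1] = IN[B2] = {a, c, f}
Applying B1's transfer function to that OUT value gives IN[B1] (row B1 above).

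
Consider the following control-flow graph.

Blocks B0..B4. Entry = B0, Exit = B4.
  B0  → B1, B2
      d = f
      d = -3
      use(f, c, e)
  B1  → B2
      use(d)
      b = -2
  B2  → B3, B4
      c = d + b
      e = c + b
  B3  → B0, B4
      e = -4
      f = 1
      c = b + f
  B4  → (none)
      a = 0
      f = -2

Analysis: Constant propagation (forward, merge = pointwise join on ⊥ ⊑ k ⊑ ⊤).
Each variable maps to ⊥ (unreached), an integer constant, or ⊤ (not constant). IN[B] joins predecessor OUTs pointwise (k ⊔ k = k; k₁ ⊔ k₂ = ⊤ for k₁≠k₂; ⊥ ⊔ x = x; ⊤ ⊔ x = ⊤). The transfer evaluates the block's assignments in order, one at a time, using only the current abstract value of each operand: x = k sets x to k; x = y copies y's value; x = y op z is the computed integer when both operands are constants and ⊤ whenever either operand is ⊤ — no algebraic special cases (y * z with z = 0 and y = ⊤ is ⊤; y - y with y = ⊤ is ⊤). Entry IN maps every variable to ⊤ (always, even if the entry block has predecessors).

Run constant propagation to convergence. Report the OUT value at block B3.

Answer: {a: ⊤, b: ⊤, c: ⊤, d: -3, e: -4, f: 1}

Working:
Fixpoint table:
  B0:   IN=(all ⊤)   OUT={d:-3; rest ⊤}
  B1:   IN={d:-3; rest ⊤}   OUT={b:-2, d:-3; rest ⊤}
  B2:   IN={d:-3; rest ⊤}   OUT={d:-3; rest ⊤}
  B3:   IN={d:-3; rest ⊤}   OUT={d:-3, e:-4, f:1; rest ⊤}
  B4:   IN={d:-3; rest ⊤}   OUT={a:0, d:-3, f:-2; rest ⊤}

Merge at B3: IN[B3] = OUT[B2] = {a: ⊤, b: ⊤, c: ⊤, d: -3, e: ⊤, f: ⊤}
Applying B3's transfer function to that IN value gives OUT[B3] (row B3 above).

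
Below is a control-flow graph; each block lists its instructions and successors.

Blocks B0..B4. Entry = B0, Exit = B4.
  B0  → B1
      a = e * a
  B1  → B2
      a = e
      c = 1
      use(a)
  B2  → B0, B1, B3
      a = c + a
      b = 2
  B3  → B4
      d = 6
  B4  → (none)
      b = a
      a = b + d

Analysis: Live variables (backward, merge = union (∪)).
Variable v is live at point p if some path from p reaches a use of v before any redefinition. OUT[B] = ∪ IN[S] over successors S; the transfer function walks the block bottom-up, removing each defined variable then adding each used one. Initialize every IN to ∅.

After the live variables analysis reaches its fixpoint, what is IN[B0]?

Answer: {a, e}

Working:
Fixpoint table:
  B0:   IN={a, e}   OUT={e}
  B1:   IN={e}   OUT={a, c, e}
  B2:   IN={a, c, e}   OUT={a, e}
  B3:   IN={a}   OUT={a, d}
  B4:   IN={a, d}   OUT={}

Merge at B0: OUT[B0] = IN[B1] = {e}
Applying B0's transfer function to that OUT value gives IN[B0] (row B0 above).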